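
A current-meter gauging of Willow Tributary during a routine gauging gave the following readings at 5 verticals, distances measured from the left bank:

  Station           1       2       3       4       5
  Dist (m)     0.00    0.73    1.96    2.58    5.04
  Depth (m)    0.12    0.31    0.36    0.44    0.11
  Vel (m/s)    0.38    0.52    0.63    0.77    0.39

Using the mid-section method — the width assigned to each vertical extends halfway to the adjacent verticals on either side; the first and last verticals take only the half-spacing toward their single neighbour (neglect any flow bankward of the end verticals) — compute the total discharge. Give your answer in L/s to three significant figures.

959 L/s

w_1 = (0.73 − 0.00)/2 = 0.365 m; q_1 = 0.38 × 0.12 × 0.365 = 0.01664 m³/s
w_2 = (1.96 − 0.00)/2 = 0.98 m; q_2 = 0.52 × 0.31 × 0.98 = 0.1580 m³/s
w_3 = (2.58 − 0.73)/2 = 0.925 m; q_3 = 0.63 × 0.36 × 0.925 = 0.2098 m³/s
w_4 = (5.04 − 1.96)/2 = 1.54 m; q_4 = 0.77 × 0.44 × 1.54 = 0.5218 m³/s
w_5 = (5.04 − 2.58)/2 = 1.23 m; q_5 = 0.39 × 0.11 × 1.23 = 0.05277 m³/s
Q = Σ qᵢ = 0.9589 m³/s
= 0.9589 × 1000 = 958.9 L/s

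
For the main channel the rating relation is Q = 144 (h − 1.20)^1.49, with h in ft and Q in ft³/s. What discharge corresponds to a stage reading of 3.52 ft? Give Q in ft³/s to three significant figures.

505 ft³/s

Q = 144 × (3.52 − 1.20)^1.49 = 144 × 2.32^1.49 = 504.6 ft³/s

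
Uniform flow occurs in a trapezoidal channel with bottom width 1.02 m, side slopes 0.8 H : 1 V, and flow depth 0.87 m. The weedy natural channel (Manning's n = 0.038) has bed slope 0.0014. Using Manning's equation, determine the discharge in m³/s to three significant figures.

0.875 m³/s

A = (b + z·y)·y = (1.02 + 0.8×0.87)×0.87 = 1.493 m²
P = b + 2y√(1+z²) = 1.02 + 2×0.87×√(1+0.8²) = 3.248 m
R = A/P = 1.493/3.248 = 0.4596 m
Q = (1/n)·A·R^(2/3)·S^(1/2) = (1/0.038) × 1.493 × 0.4596^(2/3) × 0.0014^(1/2) = 0.8755 m³/s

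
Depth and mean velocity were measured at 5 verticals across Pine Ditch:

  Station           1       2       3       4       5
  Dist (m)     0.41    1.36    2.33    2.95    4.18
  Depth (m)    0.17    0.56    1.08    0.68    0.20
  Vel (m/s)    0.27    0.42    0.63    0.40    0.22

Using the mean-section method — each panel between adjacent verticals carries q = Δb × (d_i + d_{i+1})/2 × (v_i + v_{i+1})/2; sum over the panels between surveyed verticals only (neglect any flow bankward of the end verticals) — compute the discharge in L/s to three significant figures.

Panel 1-2: Δb = 0.95 m, d̄ = (0.17+0.56)/2 = 0.365, v̄ = (0.27+0.42)/2 = 0.345 → q = 0.95×0.365×0.345 = 0.1196 m³/s
Panel 2-3: Δb = 0.97 m, d̄ = (0.56+1.08)/2 = 0.82, v̄ = (0.42+0.63)/2 = 0.525 → q = 0.97×0.82×0.525 = 0.4176 m³/s
Panel 3-4: Δb = 0.62 m, d̄ = (1.08+0.68)/2 = 0.88, v̄ = (0.63+0.40)/2 = 0.515 → q = 0.62×0.88×0.515 = 0.2810 m³/s
Panel 4-5: Δb = 1.23 m, d̄ = (0.68+0.20)/2 = 0.44, v̄ = (0.40+0.22)/2 = 0.31 → q = 1.23×0.44×0.31 = 0.1678 m³/s
Q = Σ q = 0.9860 m³/s
= 0.9860 × 1000 = 986.0 L/s

986 L/s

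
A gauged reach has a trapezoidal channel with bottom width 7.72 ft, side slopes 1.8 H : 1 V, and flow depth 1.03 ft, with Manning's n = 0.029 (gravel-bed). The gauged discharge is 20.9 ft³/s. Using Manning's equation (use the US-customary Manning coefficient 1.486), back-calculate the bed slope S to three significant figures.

A = (b + z·y)·y = (7.72 + 1.8×1.03)×1.03 = 9.861 ft²
P = b + 2y√(1+z²) = 7.72 + 2×1.03×√(1+1.8²) = 11.96 ft
R = A/P = 9.861/11.96 = 0.8244 ft
S = (Q·n / (1.486·A·R^(2/3)))² = (20.9×0.029 / (1.486×9.861×0.8792))² = 0.002213

0.00221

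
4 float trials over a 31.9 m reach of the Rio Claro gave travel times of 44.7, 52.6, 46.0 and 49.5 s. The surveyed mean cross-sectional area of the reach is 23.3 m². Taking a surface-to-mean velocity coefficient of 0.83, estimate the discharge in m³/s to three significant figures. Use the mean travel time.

12.8 m³/s

t̄ = (44.7 + 52.6 + 46.0 + 49.5) / 4 = 48.2 s
v_surface = L / t̄ = 31.9 / 48.2 = 0.6618 m/s
v_mean = 0.83 × 0.6618 = 0.5493 m/s
Q = A × v_mean = 23.3 × 0.5493 = 12.80 m³/s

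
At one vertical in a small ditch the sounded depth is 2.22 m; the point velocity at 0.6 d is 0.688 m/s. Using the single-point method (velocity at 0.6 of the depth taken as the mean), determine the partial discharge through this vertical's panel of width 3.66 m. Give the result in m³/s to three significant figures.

v̄ = v₀.₆ = 0.688 m/s
q = v̄ × d × w = 0.6880 × 2.22 × 3.66 = 5.590 m³/s

5.59 m³/s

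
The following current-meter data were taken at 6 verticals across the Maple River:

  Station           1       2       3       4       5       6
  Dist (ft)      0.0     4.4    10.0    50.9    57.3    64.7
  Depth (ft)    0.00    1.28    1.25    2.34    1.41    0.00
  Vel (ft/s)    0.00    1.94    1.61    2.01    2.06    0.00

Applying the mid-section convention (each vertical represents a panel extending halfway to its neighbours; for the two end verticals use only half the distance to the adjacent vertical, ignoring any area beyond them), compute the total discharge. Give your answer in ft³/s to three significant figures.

w_2 = (10.0 − 0.0)/2 = 5 ft; q_2 = 1.94 × 1.28 × 5 = 12.42 ft³/s
w_3 = (50.9 − 4.4)/2 = 23.25 ft; q_3 = 1.61 × 1.25 × 23.25 = 46.79 ft³/s
w_4 = (57.3 − 10.0)/2 = 23.65 ft; q_4 = 2.01 × 2.34 × 23.65 = 111.2 ft³/s
w_5 = (64.7 − 50.9)/2 = 6.9 ft; q_5 = 2.06 × 1.41 × 6.9 = 20.04 ft³/s
Stations 1, 6 contribute zero (depth or velocity is 0).
Q = Σ qᵢ = 190.5 ft³/s

190 ft³/s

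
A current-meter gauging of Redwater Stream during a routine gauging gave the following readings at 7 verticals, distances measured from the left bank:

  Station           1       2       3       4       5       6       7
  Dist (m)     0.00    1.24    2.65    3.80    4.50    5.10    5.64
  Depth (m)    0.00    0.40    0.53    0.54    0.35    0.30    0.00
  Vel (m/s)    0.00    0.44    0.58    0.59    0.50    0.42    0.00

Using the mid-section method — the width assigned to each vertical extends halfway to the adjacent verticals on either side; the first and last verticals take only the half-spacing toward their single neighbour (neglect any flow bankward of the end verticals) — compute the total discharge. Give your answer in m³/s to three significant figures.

1.11 m³/s

w_2 = (2.65 − 0.00)/2 = 1.325 m; q_2 = 0.44 × 0.40 × 1.325 = 0.2332 m³/s
w_3 = (3.80 − 1.24)/2 = 1.28 m; q_3 = 0.58 × 0.53 × 1.28 = 0.3935 m³/s
w_4 = (4.50 − 2.65)/2 = 0.925 m; q_4 = 0.59 × 0.54 × 0.925 = 0.2947 m³/s
w_5 = (5.10 − 3.80)/2 = 0.65 m; q_5 = 0.50 × 0.35 × 0.65 = 0.1138 m³/s
w_6 = (5.64 − 4.50)/2 = 0.57 m; q_6 = 0.42 × 0.30 × 0.57 = 0.07182 m³/s
Stations 1, 7 contribute zero (depth or velocity is 0).
Q = Σ qᵢ = 1.107 m³/s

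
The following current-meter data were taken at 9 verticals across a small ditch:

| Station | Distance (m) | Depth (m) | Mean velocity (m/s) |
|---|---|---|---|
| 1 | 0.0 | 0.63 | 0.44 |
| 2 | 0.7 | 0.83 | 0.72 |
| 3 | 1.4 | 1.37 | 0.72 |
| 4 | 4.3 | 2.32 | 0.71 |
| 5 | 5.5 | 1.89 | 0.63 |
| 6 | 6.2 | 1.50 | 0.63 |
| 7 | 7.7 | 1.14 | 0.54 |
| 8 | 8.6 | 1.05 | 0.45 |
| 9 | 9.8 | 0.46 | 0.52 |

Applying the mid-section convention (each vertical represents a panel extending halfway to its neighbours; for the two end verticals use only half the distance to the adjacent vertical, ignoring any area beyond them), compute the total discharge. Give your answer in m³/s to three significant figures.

w_1 = (0.7 − 0.0)/2 = 0.35 m; q_1 = 0.44 × 0.63 × 0.35 = 0.09702 m³/s
w_2 = (1.4 − 0.0)/2 = 0.7 m; q_2 = 0.72 × 0.83 × 0.7 = 0.4183 m³/s
w_3 = (4.3 − 0.7)/2 = 1.8 m; q_3 = 0.72 × 1.37 × 1.8 = 1.776 m³/s
w_4 = (5.5 − 1.4)/2 = 2.05 m; q_4 = 0.71 × 2.32 × 2.05 = 3.377 m³/s
w_5 = (6.2 − 4.3)/2 = 0.95 m; q_5 = 0.63 × 1.89 × 0.95 = 1.131 m³/s
w_6 = (7.7 − 5.5)/2 = 1.1 m; q_6 = 0.63 × 1.50 × 1.1 = 1.040 m³/s
w_7 = (8.6 − 6.2)/2 = 1.2 m; q_7 = 0.54 × 1.14 × 1.2 = 0.7387 m³/s
w_8 = (9.8 − 7.7)/2 = 1.05 m; q_8 = 0.45 × 1.05 × 1.05 = 0.4961 m³/s
w_9 = (9.8 − 8.6)/2 = 0.6 m; q_9 = 0.52 × 0.46 × 0.6 = 0.1435 m³/s
Q = Σ qᵢ = 9.217 m³/s

9.22 m³/s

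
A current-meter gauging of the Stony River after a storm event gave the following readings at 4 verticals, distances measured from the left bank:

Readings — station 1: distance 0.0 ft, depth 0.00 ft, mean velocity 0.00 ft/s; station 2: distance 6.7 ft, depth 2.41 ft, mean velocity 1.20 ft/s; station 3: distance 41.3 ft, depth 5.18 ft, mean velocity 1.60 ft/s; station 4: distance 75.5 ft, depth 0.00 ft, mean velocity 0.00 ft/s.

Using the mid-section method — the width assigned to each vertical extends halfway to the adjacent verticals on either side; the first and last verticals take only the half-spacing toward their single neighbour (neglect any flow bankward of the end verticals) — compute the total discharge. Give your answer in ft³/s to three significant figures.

w_2 = (41.3 − 0.0)/2 = 20.65 ft; q_2 = 1.20 × 2.41 × 20.65 = 59.72 ft³/s
w_3 = (75.5 − 6.7)/2 = 34.4 ft; q_3 = 1.60 × 5.18 × 34.4 = 285.1 ft³/s
Stations 1, 4 contribute zero (depth or velocity is 0).
Q = Σ qᵢ = 344.8 ft³/s

345 ft³/s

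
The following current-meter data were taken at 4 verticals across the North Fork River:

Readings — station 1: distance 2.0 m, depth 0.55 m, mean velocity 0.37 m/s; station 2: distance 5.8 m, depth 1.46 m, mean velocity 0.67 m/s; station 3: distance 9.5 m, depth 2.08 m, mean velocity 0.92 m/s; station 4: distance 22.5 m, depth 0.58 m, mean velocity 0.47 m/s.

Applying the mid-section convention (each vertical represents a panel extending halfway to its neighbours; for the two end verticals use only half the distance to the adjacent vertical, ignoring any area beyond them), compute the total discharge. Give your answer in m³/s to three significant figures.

21.8 m³/s

w_1 = (5.8 − 2.0)/2 = 1.9 m; q_1 = 0.37 × 0.55 × 1.9 = 0.3867 m³/s
w_2 = (9.5 − 2.0)/2 = 3.75 m; q_2 = 0.67 × 1.46 × 3.75 = 3.668 m³/s
w_3 = (22.5 − 5.8)/2 = 8.35 m; q_3 = 0.92 × 2.08 × 8.35 = 15.98 m³/s
w_4 = (22.5 − 9.5)/2 = 6.5 m; q_4 = 0.47 × 0.58 × 6.5 = 1.772 m³/s
Q = Σ qᵢ = 21.81 m³/s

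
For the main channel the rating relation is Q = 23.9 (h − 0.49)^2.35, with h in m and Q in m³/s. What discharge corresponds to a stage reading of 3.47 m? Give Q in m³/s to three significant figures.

Q = 23.9 × (3.47 − 0.49)^2.35 = 23.9 × 2.98^2.35 = 311.0 m³/s

311 m³/s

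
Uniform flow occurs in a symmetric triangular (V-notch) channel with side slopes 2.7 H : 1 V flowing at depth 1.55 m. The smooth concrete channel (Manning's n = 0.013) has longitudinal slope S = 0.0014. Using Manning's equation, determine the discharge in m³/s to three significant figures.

A = z·y² = 2.7×1.55² = 6.487 m²
P = 2y√(1+z²) = 2×1.55×√(1+2.7²) = 8.926 m
R = A/P = 6.487/8.926 = 0.7268 m
Q = (1/n)·A·R^(2/3)·S^(1/2) = (1/0.013) × 6.487 × 0.7268^(2/3) × 0.0014^(1/2) = 15.09 m³/s

15.1 m³/s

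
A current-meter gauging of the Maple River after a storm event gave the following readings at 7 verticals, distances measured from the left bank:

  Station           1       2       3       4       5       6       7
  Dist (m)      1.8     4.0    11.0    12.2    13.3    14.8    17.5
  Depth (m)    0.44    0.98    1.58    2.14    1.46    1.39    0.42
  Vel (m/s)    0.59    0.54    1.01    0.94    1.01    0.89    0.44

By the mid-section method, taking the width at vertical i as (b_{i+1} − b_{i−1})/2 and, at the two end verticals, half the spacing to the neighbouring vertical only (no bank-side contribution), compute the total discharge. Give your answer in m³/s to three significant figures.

16.3 m³/s

w_1 = (4.0 − 1.8)/2 = 1.1 m; q_1 = 0.59 × 0.44 × 1.1 = 0.2856 m³/s
w_2 = (11.0 − 1.8)/2 = 4.6 m; q_2 = 0.54 × 0.98 × 4.6 = 2.434 m³/s
w_3 = (12.2 − 4.0)/2 = 4.1 m; q_3 = 1.01 × 1.58 × 4.1 = 6.543 m³/s
w_4 = (13.3 − 11.0)/2 = 1.15 m; q_4 = 0.94 × 2.14 × 1.15 = 2.313 m³/s
w_5 = (14.8 − 12.2)/2 = 1.3 m; q_5 = 1.01 × 1.46 × 1.3 = 1.917 m³/s
w_6 = (17.5 − 13.3)/2 = 2.1 m; q_6 = 0.89 × 1.39 × 2.1 = 2.598 m³/s
w_7 = (17.5 − 14.8)/2 = 1.35 m; q_7 = 0.44 × 0.42 × 1.35 = 0.2495 m³/s
Q = Σ qᵢ = 16.34 m³/s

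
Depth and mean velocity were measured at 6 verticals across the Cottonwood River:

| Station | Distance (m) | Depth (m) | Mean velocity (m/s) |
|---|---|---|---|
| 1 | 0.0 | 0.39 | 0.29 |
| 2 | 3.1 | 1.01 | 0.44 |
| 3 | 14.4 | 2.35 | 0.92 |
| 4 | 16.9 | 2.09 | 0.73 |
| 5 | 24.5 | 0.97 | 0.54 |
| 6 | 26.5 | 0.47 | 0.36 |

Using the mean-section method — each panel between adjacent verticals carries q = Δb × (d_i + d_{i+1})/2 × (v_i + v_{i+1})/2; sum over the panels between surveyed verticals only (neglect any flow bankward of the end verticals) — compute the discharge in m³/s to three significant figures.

26.3 m³/s

Panel 1-2: Δb = 3.1 m, d̄ = (0.39+1.01)/2 = 0.7, v̄ = (0.29+0.44)/2 = 0.365 → q = 3.1×0.7×0.365 = 0.7921 m³/s
Panel 2-3: Δb = 11.3 m, d̄ = (1.01+2.35)/2 = 1.68, v̄ = (0.44+0.92)/2 = 0.68 → q = 11.3×1.68×0.68 = 12.91 m³/s
Panel 3-4: Δb = 2.5 m, d̄ = (2.35+2.09)/2 = 2.22, v̄ = (0.92+0.73)/2 = 0.825 → q = 2.5×2.22×0.825 = 4.579 m³/s
Panel 4-5: Δb = 7.6 m, d̄ = (2.09+0.97)/2 = 1.53, v̄ = (0.73+0.54)/2 = 0.635 → q = 7.6×1.53×0.635 = 7.384 m³/s
Panel 5-6: Δb = 2 m, d̄ = (0.97+0.47)/2 = 0.72, v̄ = (0.54+0.36)/2 = 0.45 → q = 2×0.72×0.45 = 0.6480 m³/s
Q = Σ q = 26.31 m³/s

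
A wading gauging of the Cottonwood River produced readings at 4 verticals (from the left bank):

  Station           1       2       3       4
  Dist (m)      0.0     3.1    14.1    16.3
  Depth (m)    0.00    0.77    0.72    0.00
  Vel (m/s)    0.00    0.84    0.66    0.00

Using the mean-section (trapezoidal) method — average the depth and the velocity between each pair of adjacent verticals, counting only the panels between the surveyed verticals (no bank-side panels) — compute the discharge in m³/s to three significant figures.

6.91 m³/s

Panel 1-2: Δb = 3.1 m, d̄ = (0.00+0.77)/2 = 0.385, v̄ = (0.00+0.84)/2 = 0.42 → q = 3.1×0.385×0.42 = 0.5013 m³/s
Panel 2-3: Δb = 11 m, d̄ = (0.77+0.72)/2 = 0.745, v̄ = (0.84+0.66)/2 = 0.75 → q = 11×0.745×0.75 = 6.146 m³/s
Panel 3-4: Δb = 2.2 m, d̄ = (0.72+0.00)/2 = 0.36, v̄ = (0.66+0.00)/2 = 0.33 → q = 2.2×0.36×0.33 = 0.2614 m³/s
Q = Σ q = 6.909 m³/s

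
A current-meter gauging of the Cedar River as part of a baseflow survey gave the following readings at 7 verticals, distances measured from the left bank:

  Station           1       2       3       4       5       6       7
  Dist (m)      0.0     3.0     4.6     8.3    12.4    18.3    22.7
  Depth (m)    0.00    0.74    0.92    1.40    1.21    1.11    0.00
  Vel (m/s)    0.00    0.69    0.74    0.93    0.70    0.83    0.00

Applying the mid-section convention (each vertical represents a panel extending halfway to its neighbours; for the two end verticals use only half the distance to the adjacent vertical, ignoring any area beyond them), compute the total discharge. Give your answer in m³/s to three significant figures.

17.0 m³/s

w_2 = (4.6 − 0.0)/2 = 2.3 m; q_2 = 0.69 × 0.74 × 2.3 = 1.174 m³/s
w_3 = (8.3 − 3.0)/2 = 2.65 m; q_3 = 0.74 × 0.92 × 2.65 = 1.804 m³/s
w_4 = (12.4 − 4.6)/2 = 3.9 m; q_4 = 0.93 × 1.40 × 3.9 = 5.078 m³/s
w_5 = (18.3 − 8.3)/2 = 5 m; q_5 = 0.70 × 1.21 × 5 = 4.235 m³/s
w_6 = (22.7 − 12.4)/2 = 5.15 m; q_6 = 0.83 × 1.11 × 5.15 = 4.745 m³/s
Stations 1, 7 contribute zero (depth or velocity is 0).
Q = Σ qᵢ = 17.04 m³/s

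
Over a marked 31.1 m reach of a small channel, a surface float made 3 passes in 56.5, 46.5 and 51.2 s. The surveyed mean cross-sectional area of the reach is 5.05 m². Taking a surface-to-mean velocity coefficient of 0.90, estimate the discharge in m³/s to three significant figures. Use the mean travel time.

2.75 m³/s

t̄ = (56.5 + 46.5 + 51.2) / 3 = 51.4 s
v_surface = L / t̄ = 31.1 / 51.4 = 0.6051 m/s
v_mean = 0.90 × 0.6051 = 0.5446 m/s
Q = A × v_mean = 5.05 × 0.5446 = 2.750 m³/s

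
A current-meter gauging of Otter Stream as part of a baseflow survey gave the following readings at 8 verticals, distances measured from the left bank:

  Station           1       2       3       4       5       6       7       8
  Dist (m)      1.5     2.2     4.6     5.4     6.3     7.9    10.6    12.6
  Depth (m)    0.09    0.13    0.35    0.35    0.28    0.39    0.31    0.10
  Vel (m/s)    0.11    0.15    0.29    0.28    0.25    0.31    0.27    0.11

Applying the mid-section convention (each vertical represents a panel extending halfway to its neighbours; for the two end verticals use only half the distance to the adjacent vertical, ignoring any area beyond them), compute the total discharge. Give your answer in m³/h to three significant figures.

3000 m³/h

w_1 = (2.2 − 1.5)/2 = 0.35 m; q_1 = 0.11 × 0.09 × 0.35 = 0.003465 m³/s
w_2 = (4.6 − 1.5)/2 = 1.55 m; q_2 = 0.15 × 0.13 × 1.55 = 0.03023 m³/s
w_3 = (5.4 − 2.2)/2 = 1.6 m; q_3 = 0.29 × 0.35 × 1.6 = 0.1624 m³/s
w_4 = (6.3 − 4.6)/2 = 0.85 m; q_4 = 0.28 × 0.35 × 0.85 = 0.08330 m³/s
w_5 = (7.9 − 5.4)/2 = 1.25 m; q_5 = 0.25 × 0.28 × 1.25 = 0.08750 m³/s
w_6 = (10.6 − 6.3)/2 = 2.15 m; q_6 = 0.31 × 0.39 × 2.15 = 0.2599 m³/s
w_7 = (12.6 − 7.9)/2 = 2.35 m; q_7 = 0.27 × 0.31 × 2.35 = 0.1967 m³/s
w_8 = (12.6 − 10.6)/2 = 1 m; q_8 = 0.11 × 0.10 × 1 = 0.01100 m³/s
Q = Σ qᵢ = 0.8345 m³/s
= 0.8345 × 3600 = 3004 m³/h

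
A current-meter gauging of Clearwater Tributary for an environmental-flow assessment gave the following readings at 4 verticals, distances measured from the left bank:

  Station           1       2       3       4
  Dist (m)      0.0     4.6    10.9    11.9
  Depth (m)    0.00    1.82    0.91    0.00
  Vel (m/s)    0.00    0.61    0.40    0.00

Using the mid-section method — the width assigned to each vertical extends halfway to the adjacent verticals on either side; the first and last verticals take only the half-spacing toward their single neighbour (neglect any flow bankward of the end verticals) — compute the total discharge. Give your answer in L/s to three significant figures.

w_2 = (10.9 − 0.0)/2 = 5.45 m; q_2 = 0.61 × 1.82 × 5.45 = 6.051 m³/s
w_3 = (11.9 − 4.6)/2 = 3.65 m; q_3 = 0.40 × 0.91 × 3.65 = 1.329 m³/s
Stations 1, 4 contribute zero (depth or velocity is 0).
Q = Σ qᵢ = 7.379 m³/s
= 7.379 × 1000 = 7379 L/s

7380 L/s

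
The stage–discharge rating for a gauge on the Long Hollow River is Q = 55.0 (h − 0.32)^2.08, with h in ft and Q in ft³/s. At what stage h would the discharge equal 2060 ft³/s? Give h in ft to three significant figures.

6.03 ft

h − h₀ = (Q/C)^(1/b) = (2060/55.0)^(1/2.08) = 5.708 ft
h = 0.32 + 5.708 = 6.028 ft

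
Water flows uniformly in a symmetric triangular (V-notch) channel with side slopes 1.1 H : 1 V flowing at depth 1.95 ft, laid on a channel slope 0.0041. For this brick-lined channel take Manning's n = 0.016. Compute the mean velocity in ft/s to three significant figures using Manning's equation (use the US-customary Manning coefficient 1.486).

A = z·y² = 1.1×1.95² = 4.183 ft²
P = 2y√(1+z²) = 2×1.95×√(1+1.1²) = 5.798 ft
R = A/P = 4.183/5.798 = 0.7214 ft
Q = (1.486/n)·A·R^(2/3)·S^(1/2) = (1.486/0.016) × 4.183 × 0.7214^(2/3) × 0.0041^(1/2) = 20.01 ft³/s
V = Q/A = 20.01/4.183 = 4.784 ft/s

4.78 ft/s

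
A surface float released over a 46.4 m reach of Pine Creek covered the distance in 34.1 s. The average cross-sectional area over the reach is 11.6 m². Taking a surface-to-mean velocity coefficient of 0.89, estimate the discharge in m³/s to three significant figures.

v_surface = L / t̄ = 46.4 / 34.1 = 1.361 m/s
v_mean = 0.89 × 1.361 = 1.211 m/s
Q = A × v_mean = 11.6 × 1.211 = 14.05 m³/s

14.0 m³/s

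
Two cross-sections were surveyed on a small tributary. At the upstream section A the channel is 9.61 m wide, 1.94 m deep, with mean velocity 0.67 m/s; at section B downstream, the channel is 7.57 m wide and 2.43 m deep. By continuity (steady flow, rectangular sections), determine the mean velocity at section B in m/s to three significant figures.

0.679 m/s

Q = A₁V₁ = (9.61×1.94) × 0.67 = 12.49 m³/s
A₂ = 7.57 × 2.43 = 18.40 m²
V₂ = Q/A₂ = 12.49/18.40 = 0.6790 m/s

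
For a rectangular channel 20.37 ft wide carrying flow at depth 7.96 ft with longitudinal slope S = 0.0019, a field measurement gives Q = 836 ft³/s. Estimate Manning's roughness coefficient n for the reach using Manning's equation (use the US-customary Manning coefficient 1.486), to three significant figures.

A = b·y = 20.37 × 7.96 = 162.1 ft²
P = b + 2y = 20.37 + 2×7.96 = 36.29 ft
R = A/P = 162.1/36.29 = 4.468 ft
n = (1.486/Q)·A·R^(2/3)·S^(1/2) = (1.486/836) × 162.1 × 2.713 × 0.04359 = 0.03408

0.0341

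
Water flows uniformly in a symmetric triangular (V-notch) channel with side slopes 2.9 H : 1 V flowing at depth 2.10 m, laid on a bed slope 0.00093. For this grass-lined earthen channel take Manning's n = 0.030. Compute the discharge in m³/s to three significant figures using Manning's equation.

12.9 m³/s

A = z·y² = 2.9×2.10² = 12.79 m²
P = 2y√(1+z²) = 2×2.10×√(1+2.9²) = 12.88 m
R = A/P = 12.79/12.88 = 0.9926 m
Q = (1/n)·A·R^(2/3)·S^(1/2) = (1/0.030) × 12.79 × 0.9926^(2/3) × 0.00093^(1/2) = 12.94 m³/s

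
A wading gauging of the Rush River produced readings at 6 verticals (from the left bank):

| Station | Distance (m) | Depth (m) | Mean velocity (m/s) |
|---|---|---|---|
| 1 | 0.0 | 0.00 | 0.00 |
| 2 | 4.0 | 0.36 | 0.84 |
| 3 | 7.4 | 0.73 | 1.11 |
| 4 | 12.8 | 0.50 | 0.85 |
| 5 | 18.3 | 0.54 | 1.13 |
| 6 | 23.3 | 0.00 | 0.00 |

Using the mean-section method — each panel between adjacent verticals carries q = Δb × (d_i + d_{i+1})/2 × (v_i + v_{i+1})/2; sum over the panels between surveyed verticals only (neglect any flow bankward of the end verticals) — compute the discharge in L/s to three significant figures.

Panel 1-2: Δb = 4 m, d̄ = (0.00+0.36)/2 = 0.18, v̄ = (0.00+0.84)/2 = 0.42 → q = 4×0.18×0.42 = 0.3024 m³/s
Panel 2-3: Δb = 3.4 m, d̄ = (0.36+0.73)/2 = 0.545, v̄ = (0.84+1.11)/2 = 0.975 → q = 3.4×0.545×0.975 = 1.807 m³/s
Panel 3-4: Δb = 5.4 m, d̄ = (0.73+0.50)/2 = 0.615, v̄ = (1.11+0.85)/2 = 0.98 → q = 5.4×0.615×0.98 = 3.255 m³/s
Panel 4-5: Δb = 5.5 m, d̄ = (0.50+0.54)/2 = 0.52, v̄ = (0.85+1.13)/2 = 0.99 → q = 5.5×0.52×0.99 = 2.831 m³/s
Panel 5-6: Δb = 5 m, d̄ = (0.54+0.00)/2 = 0.27, v̄ = (1.13+0.00)/2 = 0.565 → q = 5×0.27×0.565 = 0.7628 m³/s
Q = Σ q = 8.958 m³/s
= 8.958 × 1000 = 8958 L/s

8960 L/s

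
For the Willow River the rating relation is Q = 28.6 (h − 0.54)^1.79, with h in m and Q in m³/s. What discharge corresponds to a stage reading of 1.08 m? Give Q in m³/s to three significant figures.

9.49 m³/s

Q = 28.6 × (1.08 − 0.54)^1.79 = 28.6 × 0.54^1.79 = 9.492 m³/s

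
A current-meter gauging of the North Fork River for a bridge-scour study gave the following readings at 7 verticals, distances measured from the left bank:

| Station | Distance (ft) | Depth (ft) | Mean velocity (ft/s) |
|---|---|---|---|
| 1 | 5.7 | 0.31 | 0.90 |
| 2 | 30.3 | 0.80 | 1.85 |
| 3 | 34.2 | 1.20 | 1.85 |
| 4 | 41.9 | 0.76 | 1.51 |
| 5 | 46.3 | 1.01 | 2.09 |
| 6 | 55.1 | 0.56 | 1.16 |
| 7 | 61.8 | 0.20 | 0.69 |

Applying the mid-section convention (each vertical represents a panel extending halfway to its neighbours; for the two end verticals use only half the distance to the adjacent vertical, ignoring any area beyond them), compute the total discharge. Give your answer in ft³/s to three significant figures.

63.8 ft³/s

w_1 = (30.3 − 5.7)/2 = 12.3 ft; q_1 = 0.90 × 0.31 × 12.3 = 3.432 ft³/s
w_2 = (34.2 − 5.7)/2 = 14.25 ft; q_2 = 1.85 × 0.80 × 14.25 = 21.09 ft³/s
w_3 = (41.9 − 30.3)/2 = 5.8 ft; q_3 = 1.85 × 1.20 × 5.8 = 12.88 ft³/s
w_4 = (46.3 − 34.2)/2 = 6.05 ft; q_4 = 1.51 × 0.76 × 6.05 = 6.943 ft³/s
w_5 = (55.1 − 41.9)/2 = 6.6 ft; q_5 = 2.09 × 1.01 × 6.6 = 13.93 ft³/s
w_6 = (61.8 − 46.3)/2 = 7.75 ft; q_6 = 1.16 × 0.56 × 7.75 = 5.034 ft³/s
w_7 = (61.8 − 55.1)/2 = 3.35 ft; q_7 = 0.69 × 0.20 × 3.35 = 0.4623 ft³/s
Q = Σ qᵢ = 63.77 ft³/s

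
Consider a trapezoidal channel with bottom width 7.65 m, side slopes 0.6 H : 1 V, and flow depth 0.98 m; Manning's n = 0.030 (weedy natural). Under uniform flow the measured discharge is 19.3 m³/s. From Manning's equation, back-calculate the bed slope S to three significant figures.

A = (b + z·y)·y = (7.65 + 0.6×0.98)×0.98 = 8.073 m²
P = b + 2y√(1+z²) = 7.65 + 2×0.98×√(1+0.6²) = 9.936 m
R = A/P = 8.073/9.936 = 0.8125 m
S = (Q·n / (1·A·R^(2/3)))² = (19.3×0.030 / (1×8.073×0.8708))² = 0.006784

0.00678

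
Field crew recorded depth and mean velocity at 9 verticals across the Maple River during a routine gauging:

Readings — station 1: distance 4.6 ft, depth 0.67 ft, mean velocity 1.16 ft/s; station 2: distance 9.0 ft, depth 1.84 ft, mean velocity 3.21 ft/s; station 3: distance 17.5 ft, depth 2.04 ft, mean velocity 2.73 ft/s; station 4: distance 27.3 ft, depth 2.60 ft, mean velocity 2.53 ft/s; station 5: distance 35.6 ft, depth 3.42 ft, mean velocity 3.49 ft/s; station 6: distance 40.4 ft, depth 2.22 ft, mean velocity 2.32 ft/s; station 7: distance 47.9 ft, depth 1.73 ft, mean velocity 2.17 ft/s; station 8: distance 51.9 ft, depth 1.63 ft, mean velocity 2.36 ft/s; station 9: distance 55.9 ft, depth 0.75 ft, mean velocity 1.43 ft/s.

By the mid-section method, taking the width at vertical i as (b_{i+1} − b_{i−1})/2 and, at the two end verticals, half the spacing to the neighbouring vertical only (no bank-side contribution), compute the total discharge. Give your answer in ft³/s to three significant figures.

299 ft³/s

w_1 = (9.0 − 4.6)/2 = 2.2 ft; q_1 = 1.16 × 0.67 × 2.2 = 1.710 ft³/s
w_2 = (17.5 − 4.6)/2 = 6.45 ft; q_2 = 3.21 × 1.84 × 6.45 = 38.10 ft³/s
w_3 = (27.3 − 9.0)/2 = 9.15 ft; q_3 = 2.73 × 2.04 × 9.15 = 50.96 ft³/s
w_4 = (35.6 − 17.5)/2 = 9.05 ft; q_4 = 2.53 × 2.60 × 9.05 = 59.53 ft³/s
w_5 = (40.4 − 27.3)/2 = 6.55 ft; q_5 = 3.49 × 3.42 × 6.55 = 78.18 ft³/s
w_6 = (47.9 − 35.6)/2 = 6.15 ft; q_6 = 2.32 × 2.22 × 6.15 = 31.67 ft³/s
w_7 = (51.9 − 40.4)/2 = 5.75 ft; q_7 = 2.17 × 1.73 × 5.75 = 21.59 ft³/s
w_8 = (55.9 − 47.9)/2 = 4 ft; q_8 = 2.36 × 1.63 × 4 = 15.39 ft³/s
w_9 = (55.9 − 51.9)/2 = 2 ft; q_9 = 1.43 × 0.75 × 2 = 2.145 ft³/s
Q = Σ qᵢ = 299.3 ft³/s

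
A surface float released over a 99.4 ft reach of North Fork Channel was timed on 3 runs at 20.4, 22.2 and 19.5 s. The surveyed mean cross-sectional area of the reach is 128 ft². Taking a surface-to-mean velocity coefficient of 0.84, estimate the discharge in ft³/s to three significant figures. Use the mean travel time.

t̄ = (20.4 + 22.2 + 19.5) / 3 = 20.7 s
v_surface = L / t̄ = 99.4 / 20.7 = 4.802 ft/s
v_mean = 0.84 × 4.802 = 4.034 ft/s
Q = A × v_mean = 128 × 4.034 = 516.3 ft³/s

516 ft³/s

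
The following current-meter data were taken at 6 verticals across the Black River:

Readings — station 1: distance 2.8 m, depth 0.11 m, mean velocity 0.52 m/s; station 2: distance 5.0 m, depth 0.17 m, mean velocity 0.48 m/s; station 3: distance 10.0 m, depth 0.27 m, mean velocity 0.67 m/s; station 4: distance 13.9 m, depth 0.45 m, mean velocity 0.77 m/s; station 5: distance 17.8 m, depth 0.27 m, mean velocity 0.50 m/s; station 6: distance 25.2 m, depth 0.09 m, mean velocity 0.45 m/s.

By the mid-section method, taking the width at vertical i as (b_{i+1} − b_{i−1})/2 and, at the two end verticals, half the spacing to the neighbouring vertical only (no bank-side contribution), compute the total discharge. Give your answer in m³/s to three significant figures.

w_1 = (5.0 − 2.8)/2 = 1.1 m; q_1 = 0.52 × 0.11 × 1.1 = 0.06292 m³/s
w_2 = (10.0 − 2.8)/2 = 3.6 m; q_2 = 0.48 × 0.17 × 3.6 = 0.2938 m³/s
w_3 = (13.9 − 5.0)/2 = 4.45 m; q_3 = 0.67 × 0.27 × 4.45 = 0.8050 m³/s
w_4 = (17.8 − 10.0)/2 = 3.9 m; q_4 = 0.77 × 0.45 × 3.9 = 1.351 m³/s
w_5 = (25.2 − 13.9)/2 = 5.65 m; q_5 = 0.50 × 0.27 × 5.65 = 0.7628 m³/s
w_6 = (25.2 − 17.8)/2 = 3.7 m; q_6 = 0.45 × 0.09 × 3.7 = 0.1499 m³/s
Q = Σ qᵢ = 3.426 m³/s

3.43 m³/s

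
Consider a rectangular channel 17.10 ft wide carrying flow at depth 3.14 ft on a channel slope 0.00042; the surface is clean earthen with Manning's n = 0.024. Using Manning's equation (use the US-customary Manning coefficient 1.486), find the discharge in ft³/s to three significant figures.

119 ft³/s

A = b·y = 17.10 × 3.14 = 53.69 ft²
P = b + 2y = 17.10 + 2×3.14 = 23.38 ft
R = A/P = 53.69/23.38 = 2.297 ft
Q = (1.486/n)·A·R^(2/3)·S^(1/2) = (1.486/0.024) × 53.69 × 2.297^(2/3) × 0.00042^(1/2) = 118.6 ft³/s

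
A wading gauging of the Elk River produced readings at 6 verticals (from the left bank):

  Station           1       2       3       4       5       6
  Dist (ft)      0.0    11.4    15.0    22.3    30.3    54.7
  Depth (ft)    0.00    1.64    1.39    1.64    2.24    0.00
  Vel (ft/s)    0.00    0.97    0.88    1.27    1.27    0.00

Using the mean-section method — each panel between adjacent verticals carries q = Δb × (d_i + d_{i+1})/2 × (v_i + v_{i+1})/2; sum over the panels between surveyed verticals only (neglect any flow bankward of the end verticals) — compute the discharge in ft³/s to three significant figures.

Panel 1-2: Δb = 11.4 ft, d̄ = (0.00+1.64)/2 = 0.82, v̄ = (0.00+0.97)/2 = 0.485 → q = 11.4×0.82×0.485 = 4.534 ft³/s
Panel 2-3: Δb = 3.6 ft, d̄ = (1.64+1.39)/2 = 1.515, v̄ = (0.97+0.88)/2 = 0.925 → q = 3.6×1.515×0.925 = 5.045 ft³/s
Panel 3-4: Δb = 7.3 ft, d̄ = (1.39+1.64)/2 = 1.515, v̄ = (0.88+1.27)/2 = 1.075 → q = 7.3×1.515×1.075 = 11.89 ft³/s
Panel 4-5: Δb = 8 ft, d̄ = (1.64+2.24)/2 = 1.94, v̄ = (1.27+1.27)/2 = 1.27 → q = 8×1.94×1.27 = 19.71 ft³/s
Panel 5-6: Δb = 24.4 ft, d̄ = (2.24+0.00)/2 = 1.12, v̄ = (1.27+0.00)/2 = 0.635 → q = 24.4×1.12×0.635 = 17.35 ft³/s
Q = Σ q = 58.53 ft³/s

58.5 ft³/s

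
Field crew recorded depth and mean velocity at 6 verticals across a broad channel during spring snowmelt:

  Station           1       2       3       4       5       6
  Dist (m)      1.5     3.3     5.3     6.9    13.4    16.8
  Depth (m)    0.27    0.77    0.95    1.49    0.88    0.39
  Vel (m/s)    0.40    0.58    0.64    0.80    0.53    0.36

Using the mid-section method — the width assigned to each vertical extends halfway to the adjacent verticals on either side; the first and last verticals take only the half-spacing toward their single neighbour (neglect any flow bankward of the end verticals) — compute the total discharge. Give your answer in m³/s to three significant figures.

w_1 = (3.3 − 1.5)/2 = 0.9 m; q_1 = 0.40 × 0.27 × 0.9 = 0.09720 m³/s
w_2 = (5.3 − 1.5)/2 = 1.9 m; q_2 = 0.58 × 0.77 × 1.9 = 0.8485 m³/s
w_3 = (6.9 − 3.3)/2 = 1.8 m; q_3 = 0.64 × 0.95 × 1.8 = 1.094 m³/s
w_4 = (13.4 − 5.3)/2 = 4.05 m; q_4 = 0.80 × 1.49 × 4.05 = 4.828 m³/s
w_5 = (16.8 − 6.9)/2 = 4.95 m; q_5 = 0.53 × 0.88 × 4.95 = 2.309 m³/s
w_6 = (16.8 − 13.4)/2 = 1.7 m; q_6 = 0.36 × 0.39 × 1.7 = 0.2387 m³/s
Q = Σ qᵢ = 9.415 m³/s

9.42 m³/s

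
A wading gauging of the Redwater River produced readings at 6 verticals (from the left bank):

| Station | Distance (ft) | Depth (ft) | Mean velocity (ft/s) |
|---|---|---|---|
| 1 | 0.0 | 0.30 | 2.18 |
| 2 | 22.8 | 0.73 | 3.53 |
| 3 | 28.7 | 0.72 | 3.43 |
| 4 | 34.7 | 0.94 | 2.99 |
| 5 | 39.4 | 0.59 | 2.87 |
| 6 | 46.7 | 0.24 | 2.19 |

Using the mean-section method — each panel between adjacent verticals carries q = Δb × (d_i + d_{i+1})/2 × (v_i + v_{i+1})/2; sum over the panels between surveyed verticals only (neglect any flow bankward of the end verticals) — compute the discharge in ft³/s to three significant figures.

Panel 1-2: Δb = 22.8 ft, d̄ = (0.30+0.73)/2 = 0.515, v̄ = (2.18+3.53)/2 = 2.855 → q = 22.8×0.515×2.855 = 33.52 ft³/s
Panel 2-3: Δb = 5.9 ft, d̄ = (0.73+0.72)/2 = 0.725, v̄ = (3.53+3.43)/2 = 3.48 → q = 5.9×0.725×3.48 = 14.89 ft³/s
Panel 3-4: Δb = 6 ft, d̄ = (0.72+0.94)/2 = 0.83, v̄ = (3.43+2.99)/2 = 3.21 → q = 6×0.83×3.21 = 15.99 ft³/s
Panel 4-5: Δb = 4.7 ft, d̄ = (0.94+0.59)/2 = 0.765, v̄ = (2.99+2.87)/2 = 2.93 → q = 4.7×0.765×2.93 = 10.53 ft³/s
Panel 5-6: Δb = 7.3 ft, d̄ = (0.59+0.24)/2 = 0.415, v̄ = (2.87+2.19)/2 = 2.53 → q = 7.3×0.415×2.53 = 7.665 ft³/s
Q = Σ q = 82.59 ft³/s

82.6 ft³/s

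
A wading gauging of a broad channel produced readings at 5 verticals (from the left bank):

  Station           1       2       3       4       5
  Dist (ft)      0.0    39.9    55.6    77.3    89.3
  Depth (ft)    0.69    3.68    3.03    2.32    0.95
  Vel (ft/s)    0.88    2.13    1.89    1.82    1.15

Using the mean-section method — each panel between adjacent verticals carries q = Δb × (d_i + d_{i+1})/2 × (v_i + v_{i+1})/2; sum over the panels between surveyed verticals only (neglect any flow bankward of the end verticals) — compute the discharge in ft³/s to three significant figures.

374 ft³/s

Panel 1-2: Δb = 39.9 ft, d̄ = (0.69+3.68)/2 = 2.185, v̄ = (0.88+2.13)/2 = 1.505 → q = 39.9×2.185×1.505 = 131.2 ft³/s
Panel 2-3: Δb = 15.7 ft, d̄ = (3.68+3.03)/2 = 3.355, v̄ = (2.13+1.89)/2 = 2.01 → q = 15.7×3.355×2.01 = 105.9 ft³/s
Panel 3-4: Δb = 21.7 ft, d̄ = (3.03+2.32)/2 = 2.675, v̄ = (1.89+1.82)/2 = 1.855 → q = 21.7×2.675×1.855 = 107.7 ft³/s
Panel 4-5: Δb = 12 ft, d̄ = (2.32+0.95)/2 = 1.635, v̄ = (1.82+1.15)/2 = 1.485 → q = 12×1.635×1.485 = 29.14 ft³/s
Q = Σ q = 373.9 ft³/s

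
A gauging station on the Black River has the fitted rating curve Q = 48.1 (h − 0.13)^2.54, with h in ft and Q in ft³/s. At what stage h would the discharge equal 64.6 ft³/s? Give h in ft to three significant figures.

h − h₀ = (Q/C)^(1/b) = (64.6/48.1)^(1/2.54) = 1.123 ft
h = 0.13 + 1.123 = 1.253 ft

1.25 ft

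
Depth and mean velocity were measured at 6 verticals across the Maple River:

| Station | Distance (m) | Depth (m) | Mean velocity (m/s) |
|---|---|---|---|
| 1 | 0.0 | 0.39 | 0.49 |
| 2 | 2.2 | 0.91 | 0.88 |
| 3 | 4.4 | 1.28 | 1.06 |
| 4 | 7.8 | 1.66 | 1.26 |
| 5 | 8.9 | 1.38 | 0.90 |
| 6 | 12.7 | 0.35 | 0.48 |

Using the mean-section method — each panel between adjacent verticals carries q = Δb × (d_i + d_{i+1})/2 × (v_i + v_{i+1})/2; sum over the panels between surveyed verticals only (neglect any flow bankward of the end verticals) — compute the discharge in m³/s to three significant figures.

13.2 m³/s

Panel 1-2: Δb = 2.2 m, d̄ = (0.39+0.91)/2 = 0.65, v̄ = (0.49+0.88)/2 = 0.685 → q = 2.2×0.65×0.685 = 0.9796 m³/s
Panel 2-3: Δb = 2.2 m, d̄ = (0.91+1.28)/2 = 1.095, v̄ = (0.88+1.06)/2 = 0.97 → q = 2.2×1.095×0.97 = 2.337 m³/s
Panel 3-4: Δb = 3.4 m, d̄ = (1.28+1.66)/2 = 1.47, v̄ = (1.06+1.26)/2 = 1.16 → q = 3.4×1.47×1.16 = 5.798 m³/s
Panel 4-5: Δb = 1.1 m, d̄ = (1.66+1.38)/2 = 1.52, v̄ = (1.26+0.90)/2 = 1.08 → q = 1.1×1.52×1.08 = 1.806 m³/s
Panel 5-6: Δb = 3.8 m, d̄ = (1.38+0.35)/2 = 0.865, v̄ = (0.90+0.48)/2 = 0.69 → q = 3.8×0.865×0.69 = 2.268 m³/s
Q = Σ q = 13.19 m³/s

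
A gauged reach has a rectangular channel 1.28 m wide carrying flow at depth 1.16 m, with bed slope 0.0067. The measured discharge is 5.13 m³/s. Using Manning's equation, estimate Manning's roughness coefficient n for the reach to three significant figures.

A = b·y = 1.28 × 1.16 = 1.485 m²
P = b + 2y = 1.28 + 2×1.16 = 3.600 m
R = A/P = 1.485/3.600 = 0.4124 m
n = (1/Q)·A·R^(2/3)·S^(1/2) = (1/5.13) × 1.485 × 0.5541 × 0.08185 = 0.01313

0.0131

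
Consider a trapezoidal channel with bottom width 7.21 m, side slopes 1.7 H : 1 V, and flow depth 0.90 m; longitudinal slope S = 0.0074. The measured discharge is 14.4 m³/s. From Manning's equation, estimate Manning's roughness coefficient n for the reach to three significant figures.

0.0381

A = (b + z·y)·y = (7.21 + 1.7×0.90)×0.90 = 7.866 m²
P = b + 2y√(1+z²) = 7.21 + 2×0.90×√(1+1.7²) = 10.76 m
R = A/P = 7.866/10.76 = 0.7310 m
n = (1/Q)·A·R^(2/3)·S^(1/2) = (1/14.4) × 7.866 × 0.8115 × 0.08602 = 0.03813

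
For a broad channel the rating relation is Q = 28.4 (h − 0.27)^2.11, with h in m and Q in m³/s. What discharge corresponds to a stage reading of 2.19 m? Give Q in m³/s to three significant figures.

Q = 28.4 × (2.19 − 0.27)^2.11 = 28.4 × 1.92^2.11 = 112.5 m³/s

112 m³/s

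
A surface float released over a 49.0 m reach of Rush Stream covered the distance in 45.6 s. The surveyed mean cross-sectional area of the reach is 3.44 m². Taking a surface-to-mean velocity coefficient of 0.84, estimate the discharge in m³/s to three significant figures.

3.11 m³/s

v_surface = L / t̄ = 49.0 / 45.6 = 1.075 m/s
v_mean = 0.84 × 1.075 = 0.9026 m/s
Q = A × v_mean = 3.44 × 0.9026 = 3.105 m³/s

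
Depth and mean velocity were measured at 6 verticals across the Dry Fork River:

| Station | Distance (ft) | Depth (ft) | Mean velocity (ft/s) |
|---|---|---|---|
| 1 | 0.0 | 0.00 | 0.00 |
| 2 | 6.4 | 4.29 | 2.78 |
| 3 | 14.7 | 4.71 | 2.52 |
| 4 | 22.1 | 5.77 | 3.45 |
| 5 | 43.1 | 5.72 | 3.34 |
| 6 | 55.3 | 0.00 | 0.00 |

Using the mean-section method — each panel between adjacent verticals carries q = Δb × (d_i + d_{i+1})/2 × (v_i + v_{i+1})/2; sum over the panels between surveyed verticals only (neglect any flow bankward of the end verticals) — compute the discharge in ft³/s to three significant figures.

702 ft³/s

Panel 1-2: Δb = 6.4 ft, d̄ = (0.00+4.29)/2 = 2.145, v̄ = (0.00+2.78)/2 = 1.39 → q = 6.4×2.145×1.39 = 19.08 ft³/s
Panel 2-3: Δb = 8.3 ft, d̄ = (4.29+4.71)/2 = 4.5, v̄ = (2.78+2.52)/2 = 2.65 → q = 8.3×4.5×2.65 = 98.98 ft³/s
Panel 3-4: Δb = 7.4 ft, d̄ = (4.71+5.77)/2 = 5.24, v̄ = (2.52+3.45)/2 = 2.985 → q = 7.4×5.24×2.985 = 115.7 ft³/s
Panel 4-5: Δb = 21 ft, d̄ = (5.77+5.72)/2 = 5.745, v̄ = (3.45+3.34)/2 = 3.395 → q = 21×5.745×3.395 = 409.6 ft³/s
Panel 5-6: Δb = 12.2 ft, d̄ = (5.72+0.00)/2 = 2.86, v̄ = (3.34+0.00)/2 = 1.67 → q = 12.2×2.86×1.67 = 58.27 ft³/s
Q = Σ q = 701.7 ft³/s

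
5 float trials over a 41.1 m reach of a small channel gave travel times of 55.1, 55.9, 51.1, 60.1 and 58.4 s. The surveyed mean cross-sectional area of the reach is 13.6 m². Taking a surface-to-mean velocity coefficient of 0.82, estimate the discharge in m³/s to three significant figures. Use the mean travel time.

8.17 m³/s

t̄ = (55.1 + 55.9 + 51.1 + 60.1 + 58.4) / 5 = 56.12 s
v_surface = L / t̄ = 41.1 / 56.12 = 0.7324 m/s
v_mean = 0.82 × 0.7324 = 0.6005 m/s
Q = A × v_mean = 13.6 × 0.6005 = 8.167 m³/s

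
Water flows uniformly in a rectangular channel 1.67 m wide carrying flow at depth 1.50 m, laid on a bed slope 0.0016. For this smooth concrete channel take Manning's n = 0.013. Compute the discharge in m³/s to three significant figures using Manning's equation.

5.09 m³/s

A = b·y = 1.67 × 1.50 = 2.505 m²
P = b + 2y = 1.67 + 2×1.50 = 4.670 m
R = A/P = 2.505/4.670 = 0.5364 m
Q = (1/n)·A·R^(2/3)·S^(1/2) = (1/0.013) × 2.505 × 0.5364^(2/3) × 0.0016^(1/2) = 5.088 m³/s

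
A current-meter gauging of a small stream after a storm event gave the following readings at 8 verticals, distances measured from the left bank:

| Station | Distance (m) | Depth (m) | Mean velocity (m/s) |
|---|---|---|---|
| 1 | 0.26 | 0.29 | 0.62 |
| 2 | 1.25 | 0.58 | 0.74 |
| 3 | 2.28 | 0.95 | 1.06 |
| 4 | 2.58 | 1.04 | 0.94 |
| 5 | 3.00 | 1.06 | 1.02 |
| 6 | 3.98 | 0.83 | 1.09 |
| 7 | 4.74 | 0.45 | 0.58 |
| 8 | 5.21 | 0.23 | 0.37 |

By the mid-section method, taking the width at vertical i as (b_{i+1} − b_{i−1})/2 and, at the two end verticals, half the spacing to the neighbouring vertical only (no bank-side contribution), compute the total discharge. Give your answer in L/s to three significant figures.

3270 L/s

w_1 = (1.25 − 0.26)/2 = 0.495 m; q_1 = 0.62 × 0.29 × 0.495 = 0.08900 m³/s
w_2 = (2.28 − 0.26)/2 = 1.01 m; q_2 = 0.74 × 0.58 × 1.01 = 0.4335 m³/s
w_3 = (2.58 − 1.25)/2 = 0.665 m; q_3 = 1.06 × 0.95 × 0.665 = 0.6697 m³/s
w_4 = (3.00 − 2.28)/2 = 0.36 m; q_4 = 0.94 × 1.04 × 0.36 = 0.3519 m³/s
w_5 = (3.98 − 2.58)/2 = 0.7 m; q_5 = 1.02 × 1.06 × 0.7 = 0.7568 m³/s
w_6 = (4.74 − 3.00)/2 = 0.87 m; q_6 = 1.09 × 0.83 × 0.87 = 0.7871 m³/s
w_7 = (5.21 − 3.98)/2 = 0.615 m; q_7 = 0.58 × 0.45 × 0.615 = 0.1605 m³/s
w_8 = (5.21 − 4.74)/2 = 0.235 m; q_8 = 0.37 × 0.23 × 0.235 = 0.02000 m³/s
Q = Σ qᵢ = 3.269 m³/s
= 3.269 × 1000 = 3269 L/s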